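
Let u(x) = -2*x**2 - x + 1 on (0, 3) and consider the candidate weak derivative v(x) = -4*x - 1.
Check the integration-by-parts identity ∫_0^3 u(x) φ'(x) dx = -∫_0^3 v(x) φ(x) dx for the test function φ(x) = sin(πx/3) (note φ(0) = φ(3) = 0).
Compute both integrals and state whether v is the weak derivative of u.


LHS = 42/π, RHS = 42/π. Yes, v = u' weakly.

u(x) = -2*x**2 - x + 1, classical derivative u'(x) = -4*x - 1.
φ(x) = sin(πx/3), so φ'(x) = π*cos(π*x/3)/3.
Note φ(0) = φ(3) = 0, so the boundary term u·φ vanishes.
LHS = ∫_0^3 u(x) φ'(x) dx = ∫_0^3 (-2*π*x^2*cos(π*x/3)/3 - π*x*cos(π*x/3)/3 + π*cos(π*x/3)/3) dx. Term by term:
  ∫_0^3 π*cos(π*x/3)/3 dx = 0;  ∫_0^3 -2*π*x^2*cos(π*x/3)/3 dx = 36/π;  ∫_0^3 -π*x*cos(π*x/3)/3 dx = 6/π.
Sum: 0 + 36/π + 6/π = 42/π.
So LHS = 42/π.
∫_0^3 v(x) φ(x) dx = ∫_0^3 (-4*x*sin(π*x/3) - sin(π*x/3)) dx. Term by term:
  ∫_0^3 -sin(π*x/3) dx = -6/π;  ∫_0^3 -4*x*sin(π*x/3) dx = -36/π.
Sum: -6/π − 36/π = -42/π.
So RHS = -∫_0^3 v(x) φ(x) dx = 42/π.
LHS = RHS, so the identity holds for this test φ.
Moreover u is smooth here and v(x) = u'(x) = -4*x - 1 pointwise, so the identity holds for every test function. Hence v is the weak derivative of u.


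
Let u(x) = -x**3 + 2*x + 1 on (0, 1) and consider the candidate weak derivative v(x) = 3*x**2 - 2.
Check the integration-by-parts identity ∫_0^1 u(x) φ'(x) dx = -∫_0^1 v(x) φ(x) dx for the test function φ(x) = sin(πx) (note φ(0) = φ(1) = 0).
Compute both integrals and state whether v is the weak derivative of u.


LHS = (-12 - π^2)/π^3, RHS = (π^2 + 12)/π^3. No, v is not the weak derivative of u.

u(x) = -x**3 + 2*x + 1, classical derivative u'(x) = 2 - 3*x**2.
φ(x) = sin(πx), so φ'(x) = π*cos(π*x).
Note φ(0) = φ(1) = 0, so the boundary term u·φ vanishes.
LHS = ∫_0^1 u(x) φ'(x) dx = ∫_0^1 (-π*x^3*cos(π*x) + 2*π*x*cos(π*x) + π*cos(π*x)) dx. Term by term:
  ∫_0^1 π*cos(π*x) dx = 0;  ∫_0^1 -π*x^3*cos(π*x) dx = -12/π^3 + 3/π;  ∫_0^1 2*π*x*cos(π*x) dx = -4/π.
Sum: 0 + -12/π^3 + 3/π − 4/π = (-12 - π^2)/π^3.
So LHS = (-12 - π^2)/π^3.
∫_0^1 v(x) φ(x) dx = ∫_0^1 (3*x^2*sin(π*x) - 2*sin(π*x)) dx. Term by term:
  ∫_0^1 -2*sin(π*x) dx = -4/π;  ∫_0^1 3*x^2*sin(π*x) dx = -12/π^3 + 3/π.
Sum: -4/π + -12/π^3 + 3/π = (-12 - π^2)/π^3.
So RHS = -∫_0^1 v(x) φ(x) dx = (π^2 + 12)/π^3.
LHS − RHS = -24/π^3 - 2/π ≠ 0, so the identity fails.
(For a valid weak derivative the identity must hold for EVERY test function, in particular this one. The failure shows v is NOT the weak derivative of u.)
Correct weak derivative would be u'(x) = 2 - 3*x**2.


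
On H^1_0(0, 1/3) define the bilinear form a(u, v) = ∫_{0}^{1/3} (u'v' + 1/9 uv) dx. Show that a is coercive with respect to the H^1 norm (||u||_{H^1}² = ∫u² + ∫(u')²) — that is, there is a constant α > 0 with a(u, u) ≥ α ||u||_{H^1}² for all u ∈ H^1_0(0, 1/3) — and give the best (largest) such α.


α = (1 + 81*π^2)/(9*(1 + 9*π^2))

Coercivity of a(·,·) on H^1_0(0, 1/3) means a(u, u) ≥ α ||u||_{H^1}² for every u ∈ H^1_0.
The interval has length L = 1/3, and Poincaré/coercivity depend only on L. Here a(u, u) = ∫(u')² + (1/9)·∫u².
Here 0 < c = 1/9 < 1. The condition a(u,u) ≥ α||u||_{H^1}² reads (1−α)∫(u')² ≥ (α−c)∫u². Any admissible α is ≤ 1 (rapidly oscillating u have ∫u²/∫(u')² → 0), and α = 1 would force 0 ≥ (1−c)∫u², impossible since c < 1; so 1−α > 0. By the sharp Poincaré inequality on H^1_0 of an interval of length L, ∫(u')² ≥ (π/L)²∫u² with equality for the first sine mode sin(π(x−x₀)/L) (x₀ the left endpoint), so the inequality holds for all u iff (1−α)(π/L)² ≥ α − c, i.e. α ≤ ((π/L)² + c)/((π/L)² + 1) = (1 + c(L/π)²)/(1 + (L/π)²). With (π/L)² = 9*π^2 and c = 1/9, the largest admissible constant is α = ((π/L)² + c)/((π/L)² + 1).
Simplifying, α = (1 + 81*π^2)/(9*(1 + 9*π^2)).


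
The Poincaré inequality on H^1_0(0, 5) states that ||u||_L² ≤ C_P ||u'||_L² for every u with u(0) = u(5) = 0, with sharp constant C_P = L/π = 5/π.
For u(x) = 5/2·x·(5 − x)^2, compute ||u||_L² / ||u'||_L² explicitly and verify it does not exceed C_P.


||u||_L² / ||u'||_L² = 5*sqrt(14)/14 < C_P = 5/π.

u(x) = 5/2·x·(5 − x)^2, so u'(x) = 15*x^2/2 - 50*x + 125/2.
u(x) = 5/2·x·(5 − x)^2 vanishes at x = 0 and x = 5, so u ∈ H^1_0(0, 5). Differentiate via the product rule and integrate the resulting polynomials term by term.
  ∫_0^5 u² dx = ∫_0^5 (25*x^6/4 - 125*x^5 + 1875*x^4/2 - 3125*x^3 + 15625*x^2/4) dx. Term by term:
    ∫_0^5 25*x^6/4 dx = 1953125/28;  ∫_0^5 -125*x^5 dx = -1953125/6;  ∫_0^5 1875*x^4/2 dx = 1171875/2;
    ∫_0^5 -3125*x^3 dx = -1953125/4;  ∫_0^5 15625*x^2/4 dx = 1953125/12.
  Sum: 1953125/28 − 1953125/6 + 1171875/2 − 1953125/4 + 1953125/12 = 390625/84.
  ∫_0^5 (u')² dx = ∫_0^5 (225*x^4/4 - 750*x^3 + 6875*x^2/2 - 6250*x + 15625/4) dx. Term by term:
    ∫_0^5 225*x^4/4 dx = 140625/4;  ∫_0^5 -750*x^3 dx = -234375/2;  ∫_0^5 6875*x^2/2 dx = 859375/6;
    ∫_0^5 -6250*x dx = -78125;  ∫_0^5 15625/4 dx = 78125/4.
  Sum: 140625/4 − 234375/2 + 859375/6 − 78125 + 78125/4 = 15625/6.
∫_0^5 u² dx = 390625/84, so ||u||_L² = 625*sqrt(21)/42.
∫_0^5 (u')² dx = 15625/6, so ||u'||_L² = 125*sqrt(6)/6.
Ratio ||u||_L² / ||u'||_L² = 5*sqrt(14)/14.
Sharp Poincaré constant on H^1_0(0, 5) is C_P = L/π = 5/π, achieved by sin(π/5·x).
A polynomial bump cannot attain the sharp Poincaré constant (only the first sine eigenfunction does), so the ratio is strictly less than C_P, consistent with ||u||_L² ≤ C_P ||u'||_L².


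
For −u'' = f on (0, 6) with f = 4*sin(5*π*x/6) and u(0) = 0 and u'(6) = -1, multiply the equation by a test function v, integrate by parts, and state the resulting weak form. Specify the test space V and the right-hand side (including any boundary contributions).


V = {v ∈ H^1(0, 6) : v(0) = 0} (test functions vanish at x = 0 where u is specified); weak form: ∫_0^6 u'v' dx = ∫_0^6 (4*sin(5*π*x/6)) v dx − v(6) for all v ∈ V.

Multiply both sides by a test function v and integrate from 0 to 6:
  ∫_0^6 −u''(x) v(x) dx = ∫_0^6 f(x) v(x) dx.
Integrate the LHS by parts once:
  ∫_0^6 −u'' v dx = −[u'(x) v(x)]_0^6 + ∫_0^6 u'(x) v'(x) dx.
Thus ∫_0^6 u'(x) v'(x) dx = ∫_0^6 f(x) v(x) dx + [u'(x) v(x)]_0^6.
Choose V so that boundary terms are either known or forced to vanish.
Mixed BC: u(0) = 0 (Dirichlet) and u'(6) = -1 (Neumann). Define V = {v ∈ H^1(0, 6) : v(0) = 0}. Then [u' v]_0^6 = u'(6)·v(6) − u'(0)·0 = − v(6).
Weak formulation: find u (satisfying any essential BC) such that ∫_0^6 u'(x) v'(x) dx = ∫_0^6 f v dx − v(6) for all v ∈ V (Dirichlet at 0 absorbed into V; Neumann datum at x = 6 contributes the boundary term).
Substituting f(x) = 4*sin(5*π*x/6), the right-hand side is ∫_0^6 (4*sin(5*π*x/6)) v dx − v(6).


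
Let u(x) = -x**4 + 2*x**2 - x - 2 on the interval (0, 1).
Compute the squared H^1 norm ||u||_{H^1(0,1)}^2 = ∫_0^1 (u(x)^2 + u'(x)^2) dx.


||u||_{H^1}^2 = 1373/315

The H^1 norm (squared) on an interval (0, L) is
  ||u||_{H^1}^2 = ∫_0^L u(x)^2 dx + ∫_0^L u'(x)^2 dx.
Compute u'(x) = -4*x**3 + 4*x - 1.
Then u(x)^2 = x**8 - 4*x**6 + 2*x**5 + 8*x**4 - 4*x**3 - 7*x**2 + 4*x + 4 and u'(x)^2 = 16*x**6 - 32*x**4 + 8*x**3 + 16*x**2 - 8*x + 1.
Integrate each monomial from 0 to 1 using ∫_0^1 c·x^n dx = c·1^(n+1)/(n+1):
  ∫_0^1 u(x)^2 dx = ∫_0^1 (x^8 - 4*x^6 + 2*x^5 + 8*x^4 - 4*x^3 - 7*x^2 + 4*x + 4) dx. Term by term:
    ∫_0^1 x^8 dx = 1/9;  ∫_0^1 -4*x^6 dx = -4/7;  ∫_0^1 2*x^5 dx = 1/3;
    ∫_0^1 8*x^4 dx = 8/5;  ∫_0^1 -4*x^3 dx = -1;  ∫_0^1 -7*x^2 dx = -7/3;
    ∫_0^1 4*x dx = 2;  ∫_0^1 4 dx = 4.
  Sum: 1/9 − 4/7 + 1/3 + 8/5 − 1 − 7/3 + 2 + 4 = 1304/315.
  ∫_0^1 u'(x)^2 dx = ∫_0^1 (16*x^6 - 32*x^4 + 8*x^3 + 16*x^2 - 8*x + 1) dx. Term by term:
    ∫_0^1 16*x^6 dx = 16/7;  ∫_0^1 -32*x^4 dx = -32/5;  ∫_0^1 8*x^3 dx = 2;
    ∫_0^1 16*x^2 dx = 16/3;  ∫_0^1 -8*x dx = -4;  ∫_0^1 1 dx = 1.
  Sum: 16/7 − 32/5 + 2 + 16/3 − 4 + 1 = 23/105.
Adding: ||u||_{H^1}^2 = 1304/315 + 23/105 = 1373/315.


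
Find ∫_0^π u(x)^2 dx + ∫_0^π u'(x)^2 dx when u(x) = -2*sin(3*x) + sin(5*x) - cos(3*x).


||u||_{H^1(0,π)}^2 = 38*π

u'(x) = 3*sin(3*x) - 6*cos(3*x) + 5*cos(5*x).
Expand u² and (u')² and integrate term by term on (0, π), using: for integers n ≥ 1, ∫_0^π sin²(nx) dx = ∫_0^π cos²(nx) dx = π/2; for n ≠ n', ∫_0^π sin(nx)sin(n'x) dx = ∫_0^π cos(nx)cos(n'x) dx = 0; and by product-to-sum, ∫_0^π sin(nx)cos(n'x) dx = ½∫_0^π [sin((n+n')x) + sin((n−n')x)] dx, which is 0 when n+n' is even and 2n/(n²−n'²) when n+n' is odd (it need not vanish on (0, π)).
  u² squared terms: (-1)²·∫cos(3x)² dx = 1·π/2 = π/2;  (-2)²·∫sin(3x)² dx = 4·π/2 = 2*π;  (1)²·∫sin(5x)² dx = 1·π/2 = π/2.
  u² cross terms: 2·(-1)·(-2)·∫cos(3x)·sin(3x) dx = 4·(0) = 0;  2·(-1)·(1)·∫cos(3x)·sin(5x) dx = -2·(0) = 0;  2·(-2)·(1)·∫sin(3x)·sin(5x) dx = -4·(0) = 0.
  So ∫_0^π u² dx = π/2 + 2*π + π/2 + 0 + 0 + 0 = 3*π.
  (u')² squared terms: (-6)²·∫cos(3x)² dx = 36·π/2 = 18*π;  (3)²·∫sin(3x)² dx = 9·π/2 = 9*π/2;  (5)²·∫cos(5x)² dx = 25·π/2 = 25*π/2.
  (u')² cross terms: 2·(-6)·(3)·∫cos(3x)·sin(3x) dx = -36·(0) = 0;  2·(-6)·(5)·∫cos(3x)·cos(5x) dx = -60·(0) = 0;  2·(3)·(5)·∫sin(3x)·cos(5x) dx = 30·(0) = 0.
  So ∫_0^π (u')² dx = 18*π + 9*π/2 + 25*π/2 + 0 + 0 + 0 = 35*π.
||u||_{H^1}^2 = (3*π) + (35*π) = 38*π.


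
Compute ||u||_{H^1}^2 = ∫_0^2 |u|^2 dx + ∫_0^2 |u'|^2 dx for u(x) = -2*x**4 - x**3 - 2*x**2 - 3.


||u||_{H^1}^2 = 953614/315

The H^1 norm (squared) on an interval (0, L) is
  ||u||_{H^1}^2 = ∫_0^L u(x)^2 dx + ∫_0^L u'(x)^2 dx.
Compute u'(x) = -8*x**3 - 3*x**2 - 4*x.
Then u(x)^2 = 4*x**8 + 4*x**7 + 9*x**6 + 4*x**5 + 16*x**4 + 6*x**3 + 12*x**2 + 9 and u'(x)^2 = 64*x**6 + 48*x**5 + 73*x**4 + 24*x**3 + 16*x**2.
Integrate each monomial from 0 to 2 using ∫_0^2 c·x^n dx = c·2^(n+1)/(n+1):
  ∫_0^2 u(x)^2 dx = ∫_0^2 (4*x^8 + 4*x^7 + 9*x^6 + 4*x^5 + 16*x^4 + 6*x^3 + 12*x^2 + 9) dx. Term by term:
    ∫_0^2 4*x^8 dx = 2048/9;  ∫_0^2 4*x^7 dx = 128;  ∫_0^2 9*x^6 dx = 1152/7;
    ∫_0^2 4*x^5 dx = 128/3;  ∫_0^2 16*x^4 dx = 512/5;  ∫_0^2 6*x^3 dx = 24;
    ∫_0^2 12*x^2 dx = 32;  ∫_0^2 9 dx = 18.
  Sum: 2048/9 + 128 + 1152/7 + 128/3 + 512/5 + 24 + 32 + 18 = 232846/315.
  ∫_0^2 u'(x)^2 dx = ∫_0^2 (64*x^6 + 48*x^5 + 73*x^4 + 24*x^3 + 16*x^2) dx. Term by term:
    ∫_0^2 64*x^6 dx = 8192/7;  ∫_0^2 48*x^5 dx = 512;  ∫_0^2 73*x^4 dx = 2336/5;
    ∫_0^2 24*x^3 dx = 96;  ∫_0^2 16*x^2 dx = 128/3.
  Sum: 8192/7 + 512 + 2336/5 + 96 + 128/3 = 240256/105.
Adding: ||u||_{H^1}^2 = 232846/315 + 240256/105 = 953614/315.


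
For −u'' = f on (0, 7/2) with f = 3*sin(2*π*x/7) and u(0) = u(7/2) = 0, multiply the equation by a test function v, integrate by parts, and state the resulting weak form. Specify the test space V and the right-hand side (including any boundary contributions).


V = H^1_0(0, 7/2) (so v(0) = v(7/2) = 0); weak form: ∫_0^7/2 u'v' dx = ∫_0^7/2 (3*sin(2*π*x/7)) v dx for all v ∈ V.

Multiply both sides by a test function v and integrate from 0 to 7/2:
  ∫_0^7/2 −u''(x) v(x) dx = ∫_0^7/2 f(x) v(x) dx.
Integrate the LHS by parts once:
  ∫_0^7/2 −u'' v dx = −[u'(x) v(x)]_0^7/2 + ∫_0^7/2 u'(x) v'(x) dx.
Thus ∫_0^7/2 u'(x) v'(x) dx = ∫_0^7/2 f(x) v(x) dx + [u'(x) v(x)]_0^7/2.
Choose V so that boundary terms are either known or forced to vanish.
u is Dirichlet: u(0) = u(7/2) = 0. Let V = H^1_0(0, 7/2); then v(0) = v(7/2) = 0, and [u' v]_0^7/2 = 0.
Weak formulation: find u (satisfying any essential BC) such that ∫_0^7/2 u'(x) v'(x) dx = ∫_0^7/2 f v dx for all v ∈ V.
Substituting f(x) = 3*sin(2*π*x/7), the right-hand side is ∫_0^7/2 (3*sin(2*π*x/7)) v dx.


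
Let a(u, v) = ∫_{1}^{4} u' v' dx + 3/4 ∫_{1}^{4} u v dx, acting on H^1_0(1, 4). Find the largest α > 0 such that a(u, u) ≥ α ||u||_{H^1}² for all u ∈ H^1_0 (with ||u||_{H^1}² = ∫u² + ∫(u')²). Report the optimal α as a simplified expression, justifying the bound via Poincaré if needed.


α = (27/4 + π^2)/(9 + π^2)

Coercivity of a(·,·) on H^1_0(1, 4) means a(u, u) ≥ α ||u||_{H^1}² for every u ∈ H^1_0.
The interval has length L = 3, and Poincaré/coercivity depend only on L. Here a(u, u) = ∫(u')² + (3/4)·∫u².
Here 0 < c = 3/4 < 1. The condition a(u,u) ≥ α||u||_{H^1}² reads (1−α)∫(u')² ≥ (α−c)∫u². Any admissible α is ≤ 1 (rapidly oscillating u have ∫u²/∫(u')² → 0), and α = 1 would force 0 ≥ (1−c)∫u², impossible since c < 1; so 1−α > 0. By the sharp Poincaré inequality on H^1_0 of an interval of length L, ∫(u')² ≥ (π/L)²∫u² with equality for the first sine mode sin(π(x−x₀)/L) (x₀ the left endpoint), so the inequality holds for all u iff (1−α)(π/L)² ≥ α − c, i.e. α ≤ ((π/L)² + c)/((π/L)² + 1) = (1 + c(L/π)²)/(1 + (L/π)²). With (π/L)² = π^2/9 and c = 3/4, the largest admissible constant is α = ((π/L)² + c)/((π/L)² + 1).
Simplifying, α = (27/4 + π^2)/(9 + π^2).


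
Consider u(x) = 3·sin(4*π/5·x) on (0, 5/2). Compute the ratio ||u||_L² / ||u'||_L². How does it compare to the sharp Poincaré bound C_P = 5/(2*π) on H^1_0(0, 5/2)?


||u||_L² / ||u'||_L² = 5/(4*π) < C_P = 5/(2*π).

u(x) = 3·sin(4*π/5·x), so u'(x) = 12*π*cos(4*π*x/5)/5.
Writing u(x) = A·sin(kπx/L) with A = 3 and k = 2, use ∫_0^L sin²(kπx/L) dx = L/2 and ∫_0^L cos²(kπx/L) dx = L/2.
u² = 9·sin²(4*π/5·x) and (u')² = 144*π^2/25·cos²(4*π/5·x), and each of sin², cos² integrates to L/2 = 5/4 over (0, 5/2).
∫_0^5/2 u² dx = 45/4, so ||u||_L² = 3*sqrt(5)/2.
∫_0^5/2 (u')² dx = 36*π^2/5, so ||u'||_L² = 6*sqrt(5)*π/5.
Ratio ||u||_L² / ||u'||_L² = 5/(4*π).
Sharp Poincaré constant on H^1_0(0, 5/2) is C_P = L/π = 5/(2*π), achieved by sin(2*π/5·x).
This is the k = 2 harmonic; the ratio L/(kπ) is strictly less than C_P = L/π, consistent with the sharp inequality ||u||_L² ≤ C_P ||u'||_L².


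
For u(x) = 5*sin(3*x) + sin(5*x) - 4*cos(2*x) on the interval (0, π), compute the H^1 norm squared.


||u||_{H^1(0,π)}^2 = -5440/21 + 178*π

u'(x) = 8*sin(2*x) + 15*cos(3*x) + 5*cos(5*x).
Expand u² and (u')² and integrate term by term on (0, π), using: for integers n ≥ 1, ∫_0^π sin²(nx) dx = ∫_0^π cos²(nx) dx = π/2; for n ≠ n', ∫_0^π sin(nx)sin(n'x) dx = ∫_0^π cos(nx)cos(n'x) dx = 0; and by product-to-sum, ∫_0^π sin(nx)cos(n'x) dx = ½∫_0^π [sin((n+n')x) + sin((n−n')x)] dx, which is 0 when n+n' is even and 2n/(n²−n'²) when n+n' is odd (it need not vanish on (0, π)).
  u² squared terms: (-4)²·∫cos(2x)² dx = 16·π/2 = 8*π;  (5)²·∫sin(3x)² dx = 25·π/2 = 25*π/2;  (1)²·∫sin(5x)² dx = 1·π/2 = π/2.
  u² cross terms: 2·(-4)·(5)·∫cos(2x)·sin(3x) dx = -40·(6/5) = -48;  2·(-4)·(1)·∫cos(2x)·sin(5x) dx = -8·(10/21) = -80/21;  2·(5)·(1)·∫sin(3x)·sin(5x) dx = 10·(0) = 0.
  So ∫_0^π u² dx = 8*π + 25*π/2 + π/2 − 48 − 80/21 + 0 = -1088/21 + 21*π.
  (u')² squared terms: (5)²·∫cos(5x)² dx = 25·π/2 = 25*π/2;  (8)²·∫sin(2x)² dx = 64·π/2 = 32*π;  (15)²·∫cos(3x)² dx = 225·π/2 = 225*π/2.
  (u')² cross terms: 2·(5)·(8)·∫cos(5x)·sin(2x) dx = 80·(-4/21) = -320/21;  2·(5)·(15)·∫cos(5x)·cos(3x) dx = 150·(0) = 0;  2·(8)·(15)·∫sin(2x)·cos(3x) dx = 240·(-4/5) = -192.
  So ∫_0^π (u')² dx = 25*π/2 + 32*π + 225*π/2 − 320/21 + 0 − 192 = -4352/21 + 157*π.
||u||_{H^1}^2 = (-1088/21 + 21*π) + (-4352/21 + 157*π) = -5440/21 + 178*π.


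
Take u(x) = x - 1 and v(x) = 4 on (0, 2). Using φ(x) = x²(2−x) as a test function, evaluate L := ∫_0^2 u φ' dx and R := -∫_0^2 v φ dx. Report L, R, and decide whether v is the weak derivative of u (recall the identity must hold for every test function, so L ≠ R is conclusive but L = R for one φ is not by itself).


LHS = -4/3, RHS = -16/3. No, v is not the weak derivative of u.

u(x) = x - 1, classical derivative u'(x) = 1.
φ(x) = x²(2−x), so φ'(x) = x*(4 - 3*x).
Note φ(0) = φ(2) = 0, so the boundary term u·φ vanishes.
LHS = ∫_0^2 u(x) φ'(x) dx = ∫_0^2 (-3*x^3 + 7*x^2 - 4*x) dx. Term by term:
  ∫_0^2 -3*x^3 dx = -12;  ∫_0^2 7*x^2 dx = 56/3;  ∫_0^2 -4*x dx = -8.
Sum: -12 + 56/3 − 8 = -4/3.
So LHS = -4/3.
∫_0^2 v(x) φ(x) dx = ∫_0^2 (-4*x^3 + 8*x^2) dx. Term by term:
  ∫_0^2 -4*x^3 dx = -16;  ∫_0^2 8*x^2 dx = 64/3.
Sum: -16 + 64/3 = 16/3.
So RHS = -∫_0^2 v(x) φ(x) dx = -16/3.
LHS − RHS = 4 ≠ 0, so the identity fails.
(For a valid weak derivative the identity must hold for EVERY test function, in particular this one. The failure shows v is NOT the weak derivative of u.)
Correct weak derivative would be u'(x) = 1.


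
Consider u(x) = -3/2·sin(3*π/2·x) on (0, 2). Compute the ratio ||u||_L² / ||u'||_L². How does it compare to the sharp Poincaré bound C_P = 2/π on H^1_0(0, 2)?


||u||_L² / ||u'||_L² = 2/(3*π) < C_P = 2/π.

u(x) = -3/2·sin(3*π/2·x), so u'(x) = -9*π*cos(3*π*x/2)/4.
Writing u(x) = A·sin(kπx/L) with A = -3/2 and k = 3, use ∫_0^L sin²(kπx/L) dx = L/2 and ∫_0^L cos²(kπx/L) dx = L/2.
u² = 9/4·sin²(3*π/2·x) and (u')² = 81*π^2/16·cos²(3*π/2·x), and each of sin², cos² integrates to L/2 = 1 over (0, 2).
∫_0^2 u² dx = 9/4, so ||u||_L² = 3/2.
∫_0^2 (u')² dx = 81*π^2/16, so ||u'||_L² = 9*π/4.
Ratio ||u||_L² / ||u'||_L² = 2/(3*π).
Sharp Poincaré constant on H^1_0(0, 2) is C_P = L/π = 2/π, achieved by sin(π/2·x).
This is the k = 3 harmonic; the ratio L/(kπ) is strictly less than C_P = L/π, consistent with the sharp inequality ||u||_L² ≤ C_P ||u'||_L².


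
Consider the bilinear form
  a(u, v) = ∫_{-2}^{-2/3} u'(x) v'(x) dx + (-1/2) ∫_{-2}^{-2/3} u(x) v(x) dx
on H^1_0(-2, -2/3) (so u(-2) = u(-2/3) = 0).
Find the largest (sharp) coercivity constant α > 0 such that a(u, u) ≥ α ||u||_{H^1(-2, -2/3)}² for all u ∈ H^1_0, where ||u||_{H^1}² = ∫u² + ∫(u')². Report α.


α = (-8 + 9*π^2)/(16 + 9*π^2)

Coercivity of a(·,·) on H^1_0(-2, -2/3) means a(u, u) ≥ α ||u||_{H^1}² for every u ∈ H^1_0.
The interval has length L = 4/3, and Poincaré/coercivity depend only on L. Here a(u, u) = ∫(u')² + (-1/2)·∫u².
Here c = -1/2 < 0 with |c| < (π/L)² = 9*π^2/16, so coercivity still holds. The condition a(u,u) ≥ α||u||_{H^1}² reads (1−α)∫(u')² ≥ (α−c)∫u². Any admissible α is ≤ 1 (rapidly oscillating u have ∫u²/∫(u')² → 0), and α = 1 would force 0 ≥ (1−c)∫u², impossible since c < 1; so 1−α > 0. By the sharp Poincaré inequality on H^1_0 of an interval of length L, ∫(u')² ≥ (π/L)²∫u² with equality for the first sine mode sin(π(x−x₀)/L) (x₀ the left endpoint), so the inequality holds for all u iff (1−α)(π/L)² ≥ α − c, i.e. α ≤ ((π/L)² + c)/((π/L)² + 1) = (1 + c(L/π)²)/(1 + (L/π)²). (Direct route, valid since c ≤ 0: Poincaré gives c∫u² ≥ c(L/π)²∫(u')², so a(u,u) ≥ (1 + c(L/π)²)∫(u')², while ||u||_{H^1}² ≤ (1 + (L/π)²)∫(u')²; dividing yields the same α.) With (π/L)² = 9*π^2/16 and c = -1/2, the largest admissible constant is α = ((π/L)² + c)/((π/L)² + 1).
Simplifying, α = (-8 + 9*π^2)/(16 + 9*π^2).


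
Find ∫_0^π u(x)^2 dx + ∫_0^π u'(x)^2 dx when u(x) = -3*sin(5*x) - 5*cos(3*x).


||u||_{H^1(0,π)}^2 = 242*π

u'(x) = 15*sin(3*x) - 15*cos(5*x).
Expand u² and (u')² and integrate term by term on (0, π), using: for integers n ≥ 1, ∫_0^π sin²(nx) dx = ∫_0^π cos²(nx) dx = π/2; for n ≠ n', ∫_0^π sin(nx)sin(n'x) dx = ∫_0^π cos(nx)cos(n'x) dx = 0; and by product-to-sum, ∫_0^π sin(nx)cos(n'x) dx = ½∫_0^π [sin((n+n')x) + sin((n−n')x)] dx, which is 0 when n+n' is even and 2n/(n²−n'²) when n+n' is odd (it need not vanish on (0, π)).
  u² squared terms: (-5)²·∫cos(3x)² dx = 25·π/2 = 25*π/2;  (-3)²·∫sin(5x)² dx = 9·π/2 = 9*π/2.
  u² cross terms: 2·(-5)·(-3)·∫cos(3x)·sin(5x) dx = 30·(0) = 0.
  So ∫_0^π u² dx = 25*π/2 + 9*π/2 + 0 = 17*π.
  (u')² squared terms: (-15)²·∫cos(5x)² dx = 225·π/2 = 225*π/2;  (15)²·∫sin(3x)² dx = 225·π/2 = 225*π/2.
  (u')² cross terms: 2·(-15)·(15)·∫cos(5x)·sin(3x) dx = -450·(0) = 0.
  So ∫_0^π (u')² dx = 225*π/2 + 225*π/2 + 0 = 225*π.
||u||_{H^1}^2 = (17*π) + (225*π) = 242*π.


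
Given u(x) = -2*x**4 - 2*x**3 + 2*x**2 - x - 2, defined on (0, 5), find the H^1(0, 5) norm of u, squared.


||u||_{H^1}^2 = 135883550/63

The H^1 norm (squared) on an interval (0, L) is
  ||u||_{H^1}^2 = ∫_0^L u(x)^2 dx + ∫_0^L u'(x)^2 dx.
Compute u'(x) = -8*x**3 - 6*x**2 + 4*x - 1.
Then u(x)^2 = 4*x**8 + 8*x**7 - 4*x**6 - 4*x**5 + 16*x**4 + 4*x**3 - 7*x**2 + 4*x + 4 and u'(x)^2 = 64*x**6 + 96*x**5 - 28*x**4 - 32*x**3 + 28*x**2 - 8*x + 1.
Integrate each monomial from 0 to 5 using ∫_0^5 c·x^n dx = c·5^(n+1)/(n+1):
  ∫_0^5 u(x)^2 dx = ∫_0^5 (4*x^8 + 8*x^7 - 4*x^6 - 4*x^5 + 16*x^4 + 4*x^3 - 7*x^2 + 4*x + 4) dx. Term by term:
    ∫_0^5 4*x^8 dx = 7812500/9;  ∫_0^5 8*x^7 dx = 390625;  ∫_0^5 -4*x^6 dx = -312500/7;
    ∫_0^5 -4*x^5 dx = -31250/3;  ∫_0^5 16*x^4 dx = 10000;  ∫_0^5 4*x^3 dx = 625;
    ∫_0^5 -7*x^2 dx = -875/3;  ∫_0^5 4*x dx = 50;  ∫_0^5 4 dx = 20.
  Sum: 7812500/9 + 390625 − 312500/7 − 31250/3 + 10000 + 625 − 875/3 + 50 + 20 = 76483535/63.
  ∫_0^5 u'(x)^2 dx = ∫_0^5 (64*x^6 + 96*x^5 - 28*x^4 - 32*x^3 + 28*x^2 - 8*x + 1) dx. Term by term:
    ∫_0^5 64*x^6 dx = 5000000/7;  ∫_0^5 96*x^5 dx = 250000;  ∫_0^5 -28*x^4 dx = -17500;
    ∫_0^5 -32*x^3 dx = -5000;  ∫_0^5 28*x^2 dx = 3500/3;  ∫_0^5 -8*x dx = -100;
    ∫_0^5 1 dx = 5.
  Sum: 5000000/7 + 250000 − 17500 − 5000 + 3500/3 − 100 + 5 = 19800005/21.
Adding: ||u||_{H^1}^2 = 76483535/63 + 19800005/21 = 135883550/63.


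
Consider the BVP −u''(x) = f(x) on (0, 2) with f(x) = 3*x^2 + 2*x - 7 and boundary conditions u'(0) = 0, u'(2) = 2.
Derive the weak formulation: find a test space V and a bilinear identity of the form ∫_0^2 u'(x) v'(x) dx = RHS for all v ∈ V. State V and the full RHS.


V = H^1(0, 2) (v unrestricted at boundary; u is determined up to an additive constant); weak form: ∫_0^2 u'v' dx = ∫_0^2 (3*x^2 + 2*x - 7) v dx + 2·v(2) for all v ∈ V.

Multiply both sides by a test function v and integrate from 0 to 2:
  ∫_0^2 −u''(x) v(x) dx = ∫_0^2 f(x) v(x) dx.
Integrate the LHS by parts once:
  ∫_0^2 −u'' v dx = −[u'(x) v(x)]_0^2 + ∫_0^2 u'(x) v'(x) dx.
Thus ∫_0^2 u'(x) v'(x) dx = ∫_0^2 f(x) v(x) dx + [u'(x) v(x)]_0^2.
Choose V so that boundary terms are either known or forced to vanish.
u has inhomogeneous Neumann u'(0) = 0, u'(2) = 2. [u' v]_0^2 = (2)·v(2) − (0)·v(0) = 2·v(2). Take V = H^1(0, 2); boundary term becomes part of RHS.
Weak formulation: find u (satisfying any essential BC) such that ∫_0^2 u'(x) v'(x) dx = ∫_0^2 f v dx + 2·v(2) for all v ∈ V (Neumann data are natural BCs: they enter the RHS as boundary terms).
Substituting f(x) = 3*x^2 + 2*x - 7, the right-hand side is ∫_0^2 (3*x^2 + 2*x - 7) v dx + 2·v(2).
Compatibility check (pure Neumann): taking v ≡ 1 ∈ V gives 0 = ∫_0^2 f dx + (2) − (0), i.e. ∫_0^2 f dx must equal u'(0) − u'(2) = -2. Indeed ∫_0^2 (3*x^2 + 2*x - 7) dx = -2, so the data are compatible. The solution is then unique only up to an additive constant (fix it e.g. by requiring ∫_0^2 u dx = 0).


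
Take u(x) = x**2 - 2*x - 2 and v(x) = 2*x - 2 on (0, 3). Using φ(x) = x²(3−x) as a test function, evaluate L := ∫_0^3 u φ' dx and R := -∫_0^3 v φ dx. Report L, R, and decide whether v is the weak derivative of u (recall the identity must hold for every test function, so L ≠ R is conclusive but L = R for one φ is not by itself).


LHS = -54/5, RHS = -54/5. Yes, v = u' weakly.

u(x) = x**2 - 2*x - 2, classical derivative u'(x) = 2*x - 2.
φ(x) = x²(3−x), so φ'(x) = 3*x*(2 - x).
Note φ(0) = φ(3) = 0, so the boundary term u·φ vanishes.
LHS = ∫_0^3 u(x) φ'(x) dx = ∫_0^3 (-3*x^4 + 12*x^3 - 6*x^2 - 12*x) dx. Term by term:
  ∫_0^3 -3*x^4 dx = -729/5;  ∫_0^3 12*x^3 dx = 243;  ∫_0^3 -6*x^2 dx = -54;
  ∫_0^3 -12*x dx = -54.
Sum: -729/5 + 243 − 54 − 54 = -54/5.
So LHS = -54/5.
∫_0^3 v(x) φ(x) dx = ∫_0^3 (-2*x^4 + 8*x^3 - 6*x^2) dx. Term by term:
  ∫_0^3 -2*x^4 dx = -486/5;  ∫_0^3 8*x^3 dx = 162;  ∫_0^3 -6*x^2 dx = -54.
Sum: -486/5 + 162 − 54 = 54/5.
So RHS = -∫_0^3 v(x) φ(x) dx = -54/5.
LHS = RHS, so the identity holds for this test φ.
Moreover u is smooth here and v(x) = u'(x) = 2*x - 2 pointwise, so the identity holds for every test function. Hence v is the weak derivative of u.


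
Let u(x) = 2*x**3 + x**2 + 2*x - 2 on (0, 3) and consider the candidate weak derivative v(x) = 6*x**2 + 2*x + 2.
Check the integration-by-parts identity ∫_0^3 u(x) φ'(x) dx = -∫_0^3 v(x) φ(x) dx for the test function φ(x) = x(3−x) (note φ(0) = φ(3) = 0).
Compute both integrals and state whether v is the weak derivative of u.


LHS = -477/5, RHS = -477/5. Yes, v = u' weakly.

u(x) = 2*x**3 + x**2 + 2*x - 2, classical derivative u'(x) = 6*x**2 + 2*x + 2.
φ(x) = x(3−x), so φ'(x) = 3 - 2*x.
Note φ(0) = φ(3) = 0, so the boundary term u·φ vanishes.
LHS = ∫_0^3 u(x) φ'(x) dx = ∫_0^3 (-4*x^4 + 4*x^3 - x^2 + 10*x - 6) dx. Term by term:
  ∫_0^3 -4*x^4 dx = -972/5;  ∫_0^3 4*x^3 dx = 81;  ∫_0^3 -x^2 dx = -9;
  ∫_0^3 10*x dx = 45;  ∫_0^3 -6 dx = -18.
Sum: -972/5 + 81 − 9 + 45 − 18 = -477/5.
So LHS = -477/5.
∫_0^3 v(x) φ(x) dx = ∫_0^3 (-6*x^4 + 16*x^3 + 4*x^2 + 6*x) dx. Term by term:
  ∫_0^3 -6*x^4 dx = -1458/5;  ∫_0^3 16*x^3 dx = 324;  ∫_0^3 4*x^2 dx = 36;
  ∫_0^3 6*x dx = 27.
Sum: -1458/5 + 324 + 36 + 27 = 477/5.
So RHS = -∫_0^3 v(x) φ(x) dx = -477/5.
LHS = RHS, so the identity holds for this test φ.
Moreover u is smooth here and v(x) = u'(x) = 6*x**2 + 2*x + 2 pointwise, so the identity holds for every test function. Hence v is the weak derivative of u.


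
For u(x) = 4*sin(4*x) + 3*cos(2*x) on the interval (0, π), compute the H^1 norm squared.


||u||_{H^1(0,π)}^2 = 317*π/2

u'(x) = -6*sin(2*x) + 16*cos(4*x).
Expand u² and (u')² and integrate term by term on (0, π), using: for integers n ≥ 1, ∫_0^π sin²(nx) dx = ∫_0^π cos²(nx) dx = π/2; for n ≠ n', ∫_0^π sin(nx)sin(n'x) dx = ∫_0^π cos(nx)cos(n'x) dx = 0; and by product-to-sum, ∫_0^π sin(nx)cos(n'x) dx = ½∫_0^π [sin((n+n')x) + sin((n−n')x)] dx, which is 0 when n+n' is even and 2n/(n²−n'²) when n+n' is odd (it need not vanish on (0, π)).
  u² squared terms: (3)²·∫cos(2x)² dx = 9·π/2 = 9*π/2;  (4)²·∫sin(4x)² dx = 16·π/2 = 8*π.
  u² cross terms: 2·(3)·(4)·∫cos(2x)·sin(4x) dx = 24·(0) = 0.
  So ∫_0^π u² dx = 9*π/2 + 8*π + 0 = 25*π/2.
  (u')² squared terms: (-6)²·∫sin(2x)² dx = 36·π/2 = 18*π;  (16)²·∫cos(4x)² dx = 256·π/2 = 128*π.
  (u')² cross terms: 2·(-6)·(16)·∫sin(2x)·cos(4x) dx = -192·(0) = 0.
  So ∫_0^π (u')² dx = 18*π + 128*π + 0 = 146*π.
||u||_{H^1}^2 = (25*π/2) + (146*π) = 317*π/2.


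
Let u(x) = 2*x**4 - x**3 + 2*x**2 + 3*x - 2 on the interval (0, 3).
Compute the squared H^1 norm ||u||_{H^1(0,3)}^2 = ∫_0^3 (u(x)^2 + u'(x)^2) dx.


||u||_{H^1}^2 = 1915941/70

The H^1 norm (squared) on an interval (0, L) is
  ||u||_{H^1}^2 = ∫_0^L u(x)^2 dx + ∫_0^L u'(x)^2 dx.
Compute u'(x) = 8*x**3 - 3*x**2 + 4*x + 3.
Then u(x)^2 = 4*x**8 - 4*x**7 + 9*x**6 + 8*x**5 - 10*x**4 + 16*x**3 + x**2 - 12*x + 4 and u'(x)^2 = 64*x**6 - 48*x**5 + 73*x**4 + 24*x**3 - 2*x**2 + 24*x + 9.
Integrate each monomial from 0 to 3 using ∫_0^3 c·x^n dx = c·3^(n+1)/(n+1):
  ∫_0^3 u(x)^2 dx = ∫_0^3 (4*x^8 - 4*x^7 + 9*x^6 + 8*x^5 - 10*x^4 + 16*x^3 + x^2 - 12*x + 4) dx. Term by term:
    ∫_0^3 4*x^8 dx = 8748;  ∫_0^3 -4*x^7 dx = -6561/2;  ∫_0^3 9*x^6 dx = 19683/7;
    ∫_0^3 8*x^5 dx = 972;  ∫_0^3 -10*x^4 dx = -486;  ∫_0^3 16*x^3 dx = 324;
    ∫_0^3 x^2 dx = 9;  ∫_0^3 -12*x dx = -54;  ∫_0^3 4 dx = 12.
  Sum: 8748 − 6561/2 + 19683/7 + 972 − 486 + 324 + 9 − 54 + 12 = 126789/14.
  ∫_0^3 u'(x)^2 dx = ∫_0^3 (64*x^6 - 48*x^5 + 73*x^4 + 24*x^3 - 2*x^2 + 24*x + 9) dx. Term by term:
    ∫_0^3 64*x^6 dx = 139968/7;  ∫_0^3 -48*x^5 dx = -5832;  ∫_0^3 73*x^4 dx = 17739/5;
    ∫_0^3 24*x^3 dx = 486;  ∫_0^3 -2*x^2 dx = -18;  ∫_0^3 24*x dx = 108;
    ∫_0^3 9 dx = 27.
  Sum: 139968/7 − 5832 + 17739/5 + 486 − 18 + 108 + 27 = 640998/35.
Adding: ||u||_{H^1}^2 = 126789/14 + 640998/35 = 1915941/70.


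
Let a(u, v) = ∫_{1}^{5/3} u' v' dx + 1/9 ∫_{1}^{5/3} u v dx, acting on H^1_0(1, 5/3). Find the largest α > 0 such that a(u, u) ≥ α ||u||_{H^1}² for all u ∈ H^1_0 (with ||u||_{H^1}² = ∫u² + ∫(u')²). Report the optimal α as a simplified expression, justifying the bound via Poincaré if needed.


α = (4 + 81*π^2)/(9*(4 + 9*π^2))

Coercivity of a(·,·) on H^1_0(1, 5/3) means a(u, u) ≥ α ||u||_{H^1}² for every u ∈ H^1_0.
The interval has length L = 2/3, and Poincaré/coercivity depend only on L. Here a(u, u) = ∫(u')² + (1/9)·∫u².
Here 0 < c = 1/9 < 1. The condition a(u,u) ≥ α||u||_{H^1}² reads (1−α)∫(u')² ≥ (α−c)∫u². Any admissible α is ≤ 1 (rapidly oscillating u have ∫u²/∫(u')² → 0), and α = 1 would force 0 ≥ (1−c)∫u², impossible since c < 1; so 1−α > 0. By the sharp Poincaré inequality on H^1_0 of an interval of length L, ∫(u')² ≥ (π/L)²∫u² with equality for the first sine mode sin(π(x−x₀)/L) (x₀ the left endpoint), so the inequality holds for all u iff (1−α)(π/L)² ≥ α − c, i.e. α ≤ ((π/L)² + c)/((π/L)² + 1) = (1 + c(L/π)²)/(1 + (L/π)²). With (π/L)² = 9*π^2/4 and c = 1/9, the largest admissible constant is α = ((π/L)² + c)/((π/L)² + 1).
Simplifying, α = (4 + 81*π^2)/(9*(4 + 9*π^2)).


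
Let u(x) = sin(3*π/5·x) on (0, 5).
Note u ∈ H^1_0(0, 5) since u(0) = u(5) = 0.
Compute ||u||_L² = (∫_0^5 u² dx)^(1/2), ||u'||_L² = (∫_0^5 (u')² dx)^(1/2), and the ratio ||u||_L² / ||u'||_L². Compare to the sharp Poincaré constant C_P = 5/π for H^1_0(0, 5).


||u||_L² / ||u'||_L² = 5/(3*π) < C_P = 5/π.

u(x) = sin(3*π/5·x), so u'(x) = 3*π*cos(3*π*x/5)/5.
Writing u(x) = A·sin(kπx/L) with A = 1 and k = 3, use ∫_0^L sin²(kπx/L) dx = L/2 and ∫_0^L cos²(kπx/L) dx = L/2.
u² = 1·sin²(3*π/5·x) and (u')² = 9*π^2/25·cos²(3*π/5·x), and each of sin², cos² integrates to L/2 = 5/2 over (0, 5).
∫_0^5 u² dx = 5/2, so ||u||_L² = sqrt(10)/2.
∫_0^5 (u')² dx = 9*π^2/10, so ||u'||_L² = 3*sqrt(10)*π/10.
Ratio ||u||_L² / ||u'||_L² = 5/(3*π).
Sharp Poincaré constant on H^1_0(0, 5) is C_P = L/π = 5/π, achieved by sin(π/5·x).
This is the k = 3 harmonic; the ratio L/(kπ) is strictly less than C_P = L/π, consistent with the sharp inequality ||u||_L² ≤ C_P ||u'||_L².


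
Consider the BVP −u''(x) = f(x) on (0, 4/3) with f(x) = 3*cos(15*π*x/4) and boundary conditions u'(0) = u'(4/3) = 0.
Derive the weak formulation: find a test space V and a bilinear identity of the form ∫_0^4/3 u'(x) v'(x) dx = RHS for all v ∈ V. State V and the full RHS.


V = H^1(0, 4/3) (no boundary constraint on v; u is determined up to an additive constant); weak form: ∫_0^4/3 u'v' dx = ∫_0^4/3 (3*cos(15*π*x/4)) v dx for all v ∈ V.

Multiply both sides by a test function v and integrate from 0 to 4/3:
  ∫_0^4/3 −u''(x) v(x) dx = ∫_0^4/3 f(x) v(x) dx.
Integrate the LHS by parts once:
  ∫_0^4/3 −u'' v dx = −[u'(x) v(x)]_0^4/3 + ∫_0^4/3 u'(x) v'(x) dx.
Thus ∫_0^4/3 u'(x) v'(x) dx = ∫_0^4/3 f(x) v(x) dx + [u'(x) v(x)]_0^4/3.
Choose V so that boundary terms are either known or forced to vanish.
u has homogeneous Neumann: u'(0) = u'(4/3) = 0. So [u' v]_0^4/3 = 0·v(4/3) − 0·v(0) = 0 for any v; take V = H^1(0, 4/3).
Weak formulation: find u (satisfying any essential BC) such that ∫_0^4/3 u'(x) v'(x) dx = ∫_0^4/3 f v dx for all v ∈ V (homogeneous Neumann, so boundary terms vanish).
Substituting f(x) = 3*cos(15*π*x/4), the right-hand side is ∫_0^4/3 (3*cos(15*π*x/4)) v dx.
Compatibility check (pure Neumann): taking v ≡ 1 ∈ V gives 0 = ∫_0^4/3 f dx + (0) − (0), i.e. ∫_0^4/3 f dx must equal u'(0) − u'(4/3) = 0. Indeed ∫_0^4/3 (3*cos(15*π*x/4)) dx = 0, so the data are compatible. The solution is then unique only up to an additive constant (fix it e.g. by requiring ∫_0^4/3 u dx = 0).


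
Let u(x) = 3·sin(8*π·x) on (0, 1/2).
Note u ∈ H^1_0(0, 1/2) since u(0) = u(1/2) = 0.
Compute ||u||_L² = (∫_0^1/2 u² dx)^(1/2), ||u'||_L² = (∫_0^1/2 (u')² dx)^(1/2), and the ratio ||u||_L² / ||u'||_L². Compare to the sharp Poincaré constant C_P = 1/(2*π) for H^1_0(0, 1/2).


||u||_L² / ||u'||_L² = 1/(8*π) < C_P = 1/(2*π).

u(x) = 3·sin(8*π·x), so u'(x) = 24*π*cos(8*π*x).
Writing u(x) = A·sin(kπx/L) with A = 3 and k = 4, use ∫_0^L sin²(kπx/L) dx = L/2 and ∫_0^L cos²(kπx/L) dx = L/2.
u² = 9·sin²(8*π·x) and (u')² = 576*π^2·cos²(8*π·x), and each of sin², cos² integrates to L/2 = 1/4 over (0, 1/2).
∫_0^1/2 u² dx = 9/4, so ||u||_L² = 3/2.
∫_0^1/2 (u')² dx = 144*π^2, so ||u'||_L² = 12*π.
Ratio ||u||_L² / ||u'||_L² = 1/(8*π).
Sharp Poincaré constant on H^1_0(0, 1/2) is C_P = L/π = 1/(2*π), achieved by sin(2*π·x).
This is the k = 4 harmonic; the ratio L/(kπ) is strictly less than C_P = L/π, consistent with the sharp inequality ||u||_L² ≤ C_P ||u'||_L².


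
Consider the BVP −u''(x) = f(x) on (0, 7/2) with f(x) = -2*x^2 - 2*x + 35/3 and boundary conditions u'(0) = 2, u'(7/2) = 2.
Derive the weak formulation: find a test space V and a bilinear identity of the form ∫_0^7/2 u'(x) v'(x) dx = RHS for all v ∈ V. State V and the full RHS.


V = H^1(0, 7/2) (v unrestricted at boundary; u is determined up to an additive constant); weak form: ∫_0^7/2 u'v' dx = ∫_0^7/2 (-2*x^2 - 2*x + 35/3) v dx + 2·v(7/2) − 2·v(0) for all v ∈ V.

Multiply both sides by a test function v and integrate from 0 to 7/2:
  ∫_0^7/2 −u''(x) v(x) dx = ∫_0^7/2 f(x) v(x) dx.
Integrate the LHS by parts once:
  ∫_0^7/2 −u'' v dx = −[u'(x) v(x)]_0^7/2 + ∫_0^7/2 u'(x) v'(x) dx.
Thus ∫_0^7/2 u'(x) v'(x) dx = ∫_0^7/2 f(x) v(x) dx + [u'(x) v(x)]_0^7/2.
Choose V so that boundary terms are either known or forced to vanish.
u has inhomogeneous Neumann u'(0) = 2, u'(7/2) = 2. [u' v]_0^7/2 = (2)·v(7/2) − (2)·v(0) = 2·v(7/2) − 2·v(0). Take V = H^1(0, 7/2); boundary term becomes part of RHS.
Weak formulation: find u (satisfying any essential BC) such that ∫_0^7/2 u'(x) v'(x) dx = ∫_0^7/2 f v dx + 2·v(7/2) − 2·v(0) for all v ∈ V (Neumann data are natural BCs: they enter the RHS as boundary terms).
Substituting f(x) = -2*x^2 - 2*x + 35/3, the right-hand side is ∫_0^7/2 (-2*x^2 - 2*x + 35/3) v dx + 2·v(7/2) − 2·v(0).
Compatibility check (pure Neumann): taking v ≡ 1 ∈ V gives 0 = ∫_0^7/2 f dx + (2) − (2), i.e. ∫_0^7/2 f dx must equal u'(0) − u'(7/2) = 0. Indeed ∫_0^7/2 (-2*x^2 - 2*x + 35/3) dx = 0, so the data are compatible. The solution is then unique only up to an additive constant (fix it e.g. by requiring ∫_0^7/2 u dx = 0).


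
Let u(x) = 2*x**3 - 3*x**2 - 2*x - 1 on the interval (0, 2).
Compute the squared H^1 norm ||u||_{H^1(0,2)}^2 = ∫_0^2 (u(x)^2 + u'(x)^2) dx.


||u||_{H^1}^2 = 5314/105

The H^1 norm (squared) on an interval (0, L) is
  ||u||_{H^1}^2 = ∫_0^L u(x)^2 dx + ∫_0^L u'(x)^2 dx.
Compute u'(x) = 6*x**2 - 6*x - 2.
Then u(x)^2 = 4*x**6 - 12*x**5 + x**4 + 8*x**3 + 10*x**2 + 4*x + 1 and u'(x)^2 = 36*x**4 - 72*x**3 + 12*x**2 + 24*x + 4.
Integrate each monomial from 0 to 2 using ∫_0^2 c·x^n dx = c·2^(n+1)/(n+1):
  ∫_0^2 u(x)^2 dx = ∫_0^2 (4*x^6 - 12*x^5 + x^4 + 8*x^3 + 10*x^2 + 4*x + 1) dx. Term by term:
    ∫_0^2 4*x^6 dx = 512/7;  ∫_0^2 -12*x^5 dx = -128;  ∫_0^2 x^4 dx = 32/5;
    ∫_0^2 8*x^3 dx = 32;  ∫_0^2 10*x^2 dx = 80/3;  ∫_0^2 4*x dx = 8;
    ∫_0^2 1 dx = 2.
  Sum: 512/7 − 128 + 32/5 + 32 + 80/3 + 8 + 2 = 2122/105.
  ∫_0^2 u'(x)^2 dx = ∫_0^2 (36*x^4 - 72*x^3 + 12*x^2 + 24*x + 4) dx. Term by term:
    ∫_0^2 36*x^4 dx = 1152/5;  ∫_0^2 -72*x^3 dx = -288;  ∫_0^2 12*x^2 dx = 32;
    ∫_0^2 24*x dx = 48;  ∫_0^2 4 dx = 8.
  Sum: 1152/5 − 288 + 32 + 48 + 8 = 152/5.
Adding: ||u||_{H^1}^2 = 2122/105 + 152/5 = 5314/105.


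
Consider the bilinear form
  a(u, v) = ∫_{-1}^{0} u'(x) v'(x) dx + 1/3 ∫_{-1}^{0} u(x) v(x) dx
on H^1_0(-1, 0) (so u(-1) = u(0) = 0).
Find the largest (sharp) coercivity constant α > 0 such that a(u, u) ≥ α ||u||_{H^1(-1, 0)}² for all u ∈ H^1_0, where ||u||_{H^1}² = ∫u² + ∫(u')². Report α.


α = (1/3 + π^2)/(1 + π^2)

Coercivity of a(·,·) on H^1_0(-1, 0) means a(u, u) ≥ α ||u||_{H^1}² for every u ∈ H^1_0.
The interval has length L = 1, and Poincaré/coercivity depend only on L. Here a(u, u) = ∫(u')² + (1/3)·∫u².
Here 0 < c = 1/3 < 1. The condition a(u,u) ≥ α||u||_{H^1}² reads (1−α)∫(u')² ≥ (α−c)∫u². Any admissible α is ≤ 1 (rapidly oscillating u have ∫u²/∫(u')² → 0), and α = 1 would force 0 ≥ (1−c)∫u², impossible since c < 1; so 1−α > 0. By the sharp Poincaré inequality on H^1_0 of an interval of length L, ∫(u')² ≥ (π/L)²∫u² with equality for the first sine mode sin(π(x−x₀)/L) (x₀ the left endpoint), so the inequality holds for all u iff (1−α)(π/L)² ≥ α − c, i.e. α ≤ ((π/L)² + c)/((π/L)² + 1) = (1 + c(L/π)²)/(1 + (L/π)²). With (π/L)² = π^2 and c = 1/3, the largest admissible constant is α = ((π/L)² + c)/((π/L)² + 1).
Simplifying, α = (1/3 + π^2)/(1 + π^2).


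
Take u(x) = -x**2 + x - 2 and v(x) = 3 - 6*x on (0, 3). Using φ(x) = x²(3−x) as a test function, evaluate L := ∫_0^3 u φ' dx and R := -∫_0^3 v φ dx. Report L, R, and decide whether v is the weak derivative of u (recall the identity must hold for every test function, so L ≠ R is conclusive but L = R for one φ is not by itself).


LHS = 351/20, RHS = 1053/20. No, v is not the weak derivative of u.

u(x) = -x**2 + x - 2, classical derivative u'(x) = 1 - 2*x.
φ(x) = x²(3−x), so φ'(x) = 3*x*(2 - x).
Note φ(0) = φ(3) = 0, so the boundary term u·φ vanishes.
LHS = ∫_0^3 u(x) φ'(x) dx = ∫_0^3 (3*x^4 - 9*x^3 + 12*x^2 - 12*x) dx. Term by term:
  ∫_0^3 3*x^4 dx = 729/5;  ∫_0^3 -9*x^3 dx = -729/4;  ∫_0^3 12*x^2 dx = 108;
  ∫_0^3 -12*x dx = -54.
Sum: 729/5 − 729/4 + 108 − 54 = 351/20.
So LHS = 351/20.
∫_0^3 v(x) φ(x) dx = ∫_0^3 (6*x^4 - 21*x^3 + 9*x^2) dx. Term by term:
  ∫_0^3 6*x^4 dx = 1458/5;  ∫_0^3 -21*x^3 dx = -1701/4;  ∫_0^3 9*x^2 dx = 81.
Sum: 1458/5 − 1701/4 + 81 = -1053/20.
So RHS = -∫_0^3 v(x) φ(x) dx = 1053/20.
LHS − RHS = -351/10 ≠ 0, so the identity fails.
(For a valid weak derivative the identity must hold for EVERY test function, in particular this one. The failure shows v is NOT the weak derivative of u.)
Correct weak derivative would be u'(x) = 1 - 2*x.


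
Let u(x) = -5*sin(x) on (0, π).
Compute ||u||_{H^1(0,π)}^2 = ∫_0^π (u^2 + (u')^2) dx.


||u||_{H^1(0,π)}^2 = 25*π

u'(x) = -5*cos(x).
Expand u² and (u')² and integrate term by term on (0, π), using: for integers n ≥ 1, ∫_0^π sin²(nx) dx = ∫_0^π cos²(nx) dx = π/2; for n ≠ n', ∫_0^π sin(nx)sin(n'x) dx = ∫_0^π cos(nx)cos(n'x) dx = 0; and by product-to-sum, ∫_0^π sin(nx)cos(n'x) dx = ½∫_0^π [sin((n+n')x) + sin((n−n')x)] dx, which is 0 when n+n' is even and 2n/(n²−n'²) when n+n' is odd (it need not vanish on (0, π)).
  u² squared terms: (-5)²·∫sin(x)² dx = 25·π/2 = 25*π/2.
  So ∫_0^π u² dx = 25*π/2.
  (u')² squared terms: (-5)²·∫cos(x)² dx = 25·π/2 = 25*π/2.
  So ∫_0^π (u')² dx = 25*π/2.
||u||_{H^1}^2 = (25*π/2) + (25*π/2) = 25*π.


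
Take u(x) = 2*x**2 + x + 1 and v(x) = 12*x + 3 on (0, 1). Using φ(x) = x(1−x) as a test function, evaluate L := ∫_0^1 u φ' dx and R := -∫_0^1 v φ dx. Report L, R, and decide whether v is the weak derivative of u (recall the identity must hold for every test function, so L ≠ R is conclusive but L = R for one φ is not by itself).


LHS = -1/2, RHS = -3/2. No, v is not the weak derivative of u.

u(x) = 2*x**2 + x + 1, classical derivative u'(x) = 4*x + 1.
φ(x) = x(1−x), so φ'(x) = 1 - 2*x.
Note φ(0) = φ(1) = 0, so the boundary term u·φ vanishes.
LHS = ∫_0^1 u(x) φ'(x) dx = ∫_0^1 (-4*x^3 - x + 1) dx. Term by term:
  ∫_0^1 -4*x^3 dx = -1;  ∫_0^1 -x dx = -1/2;  ∫_0^1 1 dx = 1.
Sum: -1 − 1/2 + 1 = -1/2.
So LHS = -1/2.
∫_0^1 v(x) φ(x) dx = ∫_0^1 (-12*x^3 + 9*x^2 + 3*x) dx. Term by term:
  ∫_0^1 -12*x^3 dx = -3;  ∫_0^1 9*x^2 dx = 3;  ∫_0^1 3*x dx = 3/2.
Sum: -3 + 3 + 3/2 = 3/2.
So RHS = -∫_0^1 v(x) φ(x) dx = -3/2.
LHS − RHS = 1 ≠ 0, so the identity fails.
(For a valid weak derivative the identity must hold for EVERY test function, in particular this one. The failure shows v is NOT the weak derivative of u.)
Correct weak derivative would be u'(x) = 4*x + 1.
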